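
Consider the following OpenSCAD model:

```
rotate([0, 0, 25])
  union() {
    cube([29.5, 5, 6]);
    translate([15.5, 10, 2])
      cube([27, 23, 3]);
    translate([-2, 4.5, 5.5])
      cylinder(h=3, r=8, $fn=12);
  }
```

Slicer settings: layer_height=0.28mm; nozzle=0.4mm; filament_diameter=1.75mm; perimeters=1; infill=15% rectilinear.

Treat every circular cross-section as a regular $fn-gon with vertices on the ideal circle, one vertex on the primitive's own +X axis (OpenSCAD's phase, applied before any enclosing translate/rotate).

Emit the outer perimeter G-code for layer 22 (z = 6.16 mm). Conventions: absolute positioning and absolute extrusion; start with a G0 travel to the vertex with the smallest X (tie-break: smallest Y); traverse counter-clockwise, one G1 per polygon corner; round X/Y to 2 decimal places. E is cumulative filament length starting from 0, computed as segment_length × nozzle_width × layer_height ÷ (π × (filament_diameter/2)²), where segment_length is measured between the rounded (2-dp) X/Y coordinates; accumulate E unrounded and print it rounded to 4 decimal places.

At z = 6.16 mm: the cube is absent (z outside [0, 6]); the cube at (15.5, 10) does not reach this height (z outside [2, 5]); the r=8 cylinder at (-2, 4.5) contributes a regular 12-gon of circumradius 8; Taking the union: only the r=8 cylinder at (-2, 4.5) is present, so the union is just that shape — 1 connected region; (rotated 25° about Z; rotation is an isometry so areas/perimeters/island counts are preserved). The outline is a single polygon with 12 vertices. Extrusion per mm of travel: 0.4 × 0.28 / (π × 0.875²) = 0.046564. Accumulating E over each segment gives final E = 2.3141.

G0 X-11.68 Y3.93 Z6.16
G1 X-10.96 Y-0.15 E0.1929
G1 X-8.30 Y-3.32 E0.3856
G1 X-4.41 Y-4.74 E0.5784
G1 X-0.33 Y-4.02 E0.7714
G1 X2.84 Y-1.36 E0.9640
G1 X4.26 Y2.54 E1.1573
G1 X3.54 Y6.61 E1.3498
G1 X0.87 Y9.79 E1.5431
G1 X-3.02 Y11.20 E1.7358
G1 X-7.10 Y10.48 E1.9287
G1 X-10.27 Y7.82 E2.1214
G1 X-11.68 Y3.93 E2.3141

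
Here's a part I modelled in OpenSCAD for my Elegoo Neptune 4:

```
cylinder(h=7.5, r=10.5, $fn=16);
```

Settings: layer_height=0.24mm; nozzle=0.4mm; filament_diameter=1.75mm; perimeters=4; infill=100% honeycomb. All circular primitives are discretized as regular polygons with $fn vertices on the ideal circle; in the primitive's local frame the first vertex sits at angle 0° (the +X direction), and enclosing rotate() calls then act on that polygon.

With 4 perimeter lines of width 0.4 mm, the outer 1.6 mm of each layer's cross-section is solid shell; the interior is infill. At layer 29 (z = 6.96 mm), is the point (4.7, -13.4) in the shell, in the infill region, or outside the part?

outside

At z = 6.96 mm: the r=10.5 cylinder contributes a regular 16-gon of circumradius 10.5. Overall, the cross-section is a single solid region. The nearest boundary edge runs (-0.00, -10.50)→(4.02, -9.70); distance from the point to it = 3.76 mm. The point is not inside any of the regions above, so it lies outside the cross-section (3.76 mm from the nearest boundary).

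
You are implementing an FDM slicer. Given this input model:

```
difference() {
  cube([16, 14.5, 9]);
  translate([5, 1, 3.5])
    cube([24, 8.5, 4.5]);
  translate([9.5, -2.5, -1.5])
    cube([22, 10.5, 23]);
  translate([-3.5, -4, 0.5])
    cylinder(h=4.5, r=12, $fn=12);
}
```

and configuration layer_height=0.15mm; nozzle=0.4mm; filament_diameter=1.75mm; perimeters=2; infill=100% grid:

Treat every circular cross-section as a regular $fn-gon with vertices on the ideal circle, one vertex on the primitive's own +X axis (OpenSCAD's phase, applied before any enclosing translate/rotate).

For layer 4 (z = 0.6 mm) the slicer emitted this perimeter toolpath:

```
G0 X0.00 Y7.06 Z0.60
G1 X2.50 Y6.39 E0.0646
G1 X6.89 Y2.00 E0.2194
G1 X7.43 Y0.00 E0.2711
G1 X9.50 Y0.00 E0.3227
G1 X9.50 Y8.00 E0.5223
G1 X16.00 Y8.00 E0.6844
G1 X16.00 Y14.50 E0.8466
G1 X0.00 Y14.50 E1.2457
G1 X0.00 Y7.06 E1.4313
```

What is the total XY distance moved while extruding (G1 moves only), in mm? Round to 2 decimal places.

57.38 mm

Sum the Euclidean lengths of each G1 segment: total = 57.38 mm.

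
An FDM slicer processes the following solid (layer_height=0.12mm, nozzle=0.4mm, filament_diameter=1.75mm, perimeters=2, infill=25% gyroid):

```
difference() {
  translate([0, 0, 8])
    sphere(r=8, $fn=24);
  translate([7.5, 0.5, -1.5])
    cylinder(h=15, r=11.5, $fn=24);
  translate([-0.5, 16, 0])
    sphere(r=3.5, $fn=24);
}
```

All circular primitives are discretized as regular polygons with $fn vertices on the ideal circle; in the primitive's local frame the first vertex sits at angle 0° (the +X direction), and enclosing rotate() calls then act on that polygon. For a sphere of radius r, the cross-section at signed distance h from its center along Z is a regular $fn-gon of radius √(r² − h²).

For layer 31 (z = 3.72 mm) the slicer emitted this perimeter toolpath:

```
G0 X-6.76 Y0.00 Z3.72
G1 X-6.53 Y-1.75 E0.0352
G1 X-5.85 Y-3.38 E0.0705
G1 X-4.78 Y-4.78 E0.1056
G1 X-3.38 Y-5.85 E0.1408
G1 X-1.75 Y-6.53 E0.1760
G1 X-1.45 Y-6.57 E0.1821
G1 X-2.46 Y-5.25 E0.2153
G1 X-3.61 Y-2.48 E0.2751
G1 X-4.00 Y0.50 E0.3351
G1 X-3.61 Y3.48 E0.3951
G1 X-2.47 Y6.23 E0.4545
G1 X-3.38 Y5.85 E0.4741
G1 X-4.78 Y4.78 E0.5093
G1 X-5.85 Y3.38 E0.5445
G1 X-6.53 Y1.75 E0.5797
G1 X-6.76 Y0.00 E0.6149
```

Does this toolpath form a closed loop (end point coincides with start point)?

Start point (G0): (-6.76, 0.00). End point (last G1): the path returns to the start — closed.

yes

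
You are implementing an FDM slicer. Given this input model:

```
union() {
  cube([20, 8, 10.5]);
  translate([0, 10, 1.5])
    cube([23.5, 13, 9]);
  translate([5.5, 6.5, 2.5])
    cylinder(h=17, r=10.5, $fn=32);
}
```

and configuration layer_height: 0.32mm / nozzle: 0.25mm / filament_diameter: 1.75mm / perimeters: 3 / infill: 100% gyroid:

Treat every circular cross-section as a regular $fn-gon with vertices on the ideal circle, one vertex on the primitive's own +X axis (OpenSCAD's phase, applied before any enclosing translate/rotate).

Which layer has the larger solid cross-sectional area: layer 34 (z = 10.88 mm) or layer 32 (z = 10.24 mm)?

Layer 34 (z = 10.88): the cube does not reach this height (z outside [0, 10.5]); the cube at (0, 10) is not intersected at this z (z outside [1.5, 10.5]); the r=10.5 cylinder at (5.5, 6.5) gives a regular 32-gon of circumradius 10.5 (constant along its height) (area = (32/2)·10.500²·sin(360°/32) = 344.14 mm²); Taking the union: only the r=10.5 cylinder at (5.5, 6.5) is present, so the union is just that shape — area = 344.14 mm². So its area = 344.14 mm². Layer 32 (z = 10.24): the cube (footprint 20×8) is included at this height (area 160.00 mm²); the 23.5×13 cube at (0, 10) contributes its full rectangle (area 305.50 mm²); the r=10.5 cylinder at (5.5, 6.5) gives a regular 32-gon of circumradius 10.5 (constant along its height) (area = (32/2)·10.500²·sin(360°/32) = 344.14 mm²); Combining (union): the regions partially overlap — summed areas 809.64 mm² minus the doubly-counted overlap 208.64 mm² gives 601.00 mm² — area = 601.00 mm². So its area = 601.00 mm². Layer 32 is larger (601.00 vs 344.14 mm²).

layer 32 (z = 10.24 mm)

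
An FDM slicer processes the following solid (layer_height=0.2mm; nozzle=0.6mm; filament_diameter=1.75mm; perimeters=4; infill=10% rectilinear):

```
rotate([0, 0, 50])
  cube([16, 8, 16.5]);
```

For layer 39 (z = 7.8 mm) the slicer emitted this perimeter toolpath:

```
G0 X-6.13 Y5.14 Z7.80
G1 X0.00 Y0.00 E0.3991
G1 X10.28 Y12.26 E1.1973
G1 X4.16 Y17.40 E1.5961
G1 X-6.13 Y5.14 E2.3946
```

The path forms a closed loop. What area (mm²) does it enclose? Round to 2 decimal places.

Apply the shoelace formula to the sequence of (X, Y) vertices; enclosed area = 127.96 mm².

127.96 mm²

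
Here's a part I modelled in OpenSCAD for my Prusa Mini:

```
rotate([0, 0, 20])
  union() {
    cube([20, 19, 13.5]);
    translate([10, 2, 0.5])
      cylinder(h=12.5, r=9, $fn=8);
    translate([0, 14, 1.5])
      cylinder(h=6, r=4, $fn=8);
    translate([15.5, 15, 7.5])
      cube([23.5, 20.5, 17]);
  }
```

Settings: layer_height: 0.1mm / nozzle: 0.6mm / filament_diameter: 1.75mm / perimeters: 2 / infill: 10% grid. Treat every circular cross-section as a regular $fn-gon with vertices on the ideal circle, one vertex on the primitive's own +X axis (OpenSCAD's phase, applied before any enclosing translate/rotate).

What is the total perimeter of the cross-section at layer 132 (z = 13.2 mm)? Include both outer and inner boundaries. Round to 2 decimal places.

149.00 mm

At z = 13.2 mm: the 20×19 cube contributes its full rectangle (perimeter 78.00 mm); the cylinder at (10, 2) is not intersected at this z (z outside [0.5, 13]); the cylinder at (0, 14) is not intersected at this z (z outside [1.5, 7.5]); the cube at (15.5, 15) is present — its section is the full 23.5×20.5 rectangle (perimeter 88.00 mm); Taking the union: the regions partially overlap (shared area 18.00 mm²), so the edge portions inside another operand are dropped and the merged outline is re-measured after clipping — boundary = 149.00 mm; (rotated 20° about Z; rotation is an isometry so areas/perimeters/island counts are preserved). Overall, the cross-section is a single solid region. Total boundary length (outer) = 149.00 mm.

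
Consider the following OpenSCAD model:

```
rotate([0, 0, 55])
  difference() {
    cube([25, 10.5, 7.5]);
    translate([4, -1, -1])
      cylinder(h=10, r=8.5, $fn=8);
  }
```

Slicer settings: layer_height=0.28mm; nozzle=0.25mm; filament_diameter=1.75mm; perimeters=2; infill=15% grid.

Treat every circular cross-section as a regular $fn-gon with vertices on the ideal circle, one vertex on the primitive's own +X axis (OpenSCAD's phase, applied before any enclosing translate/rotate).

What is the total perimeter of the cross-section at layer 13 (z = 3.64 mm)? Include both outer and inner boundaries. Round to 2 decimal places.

At z = 3.64 mm: the cube (footprint 25×10.5) is included at this height (perimeter 71.00 mm); the cylinder at (4, -1): section is a regular 8-gon, circumradius r=8.5 (perimeter = 2·8·8.500·sin(180°/8) = 52.04 mm); Taking the first minus the rest: starting from the 25×10.5 cube, the r=8.5 cylinder at (4, -1) partially overlaps it — only the 69.48 mm² overlap (of its 204.35 mm²) is removed, clipping the outline — boundary = 69.33 mm; (whole slice rotated 55° about Z — lengths, areas and connectivity unchanged). Overall, the cross-section is a single solid region. Total boundary length (outer) = 69.33 mm.

69.33 mm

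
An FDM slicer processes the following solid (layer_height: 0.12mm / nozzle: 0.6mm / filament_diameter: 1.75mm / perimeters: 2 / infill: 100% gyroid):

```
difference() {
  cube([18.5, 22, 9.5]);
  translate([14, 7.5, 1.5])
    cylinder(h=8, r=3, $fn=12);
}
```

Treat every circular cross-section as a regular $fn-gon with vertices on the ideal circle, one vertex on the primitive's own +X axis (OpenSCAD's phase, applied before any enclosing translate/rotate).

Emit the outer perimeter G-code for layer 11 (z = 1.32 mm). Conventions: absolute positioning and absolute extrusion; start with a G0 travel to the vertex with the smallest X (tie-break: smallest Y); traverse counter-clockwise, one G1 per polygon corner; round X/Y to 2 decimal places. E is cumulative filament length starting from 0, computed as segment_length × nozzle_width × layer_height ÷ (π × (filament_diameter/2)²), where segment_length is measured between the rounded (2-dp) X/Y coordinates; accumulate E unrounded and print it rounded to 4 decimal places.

G0 X0.00 Y0.00 Z1.32
G1 X18.50 Y0.00 E0.5538
G1 X18.50 Y22.00 E1.2123
G1 X0.00 Y22.00 E1.7661
G1 X0.00 Y0.00 E2.4247

At z = 1.32 mm: the cube is present — its section is the full 18.5×22 rectangle; the cylinder at (14, 7.5) is absent (z outside [1.5, 9.5]); Taking the first minus the rest: none of the subtracted shapes is present at this height, so the 18.5×22 cube is unchanged — 1 connected region. The outline is a single polygon with 4 vertices. Extrusion per mm of travel: 0.6 × 0.12 / (π × 0.875²) = 0.029934. Accumulating E over each segment gives final E = 2.4247.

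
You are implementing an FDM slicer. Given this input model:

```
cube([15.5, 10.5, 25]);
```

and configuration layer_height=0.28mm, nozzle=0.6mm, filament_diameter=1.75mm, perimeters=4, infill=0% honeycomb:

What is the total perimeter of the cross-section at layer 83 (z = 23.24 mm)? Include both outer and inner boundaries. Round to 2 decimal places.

52.00 mm

At z = 23.24 mm: the cube (footprint 15.5×10.5) is included at this height (perimeter 52.00 mm). Overall, the cross-section is a single solid region. Total boundary length (outer) = 52.00 mm.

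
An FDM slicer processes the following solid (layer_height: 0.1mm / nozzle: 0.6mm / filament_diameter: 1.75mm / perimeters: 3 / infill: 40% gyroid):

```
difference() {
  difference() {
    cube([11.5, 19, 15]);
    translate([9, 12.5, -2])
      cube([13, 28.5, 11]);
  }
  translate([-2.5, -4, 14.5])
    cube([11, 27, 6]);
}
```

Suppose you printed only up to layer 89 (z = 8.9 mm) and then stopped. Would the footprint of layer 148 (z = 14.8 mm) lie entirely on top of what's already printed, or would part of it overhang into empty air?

part overhangs

Compare the two slices. At z = 8.9: the cube is present — its section is the full 11.5×19 rectangle (area 218.50 mm²); the cube at (9, 12.5) (footprint 13×28.5) is included at this height (area 370.50 mm²); After the difference (first − rest): starting from the 11.5×19 cube (218.50 mm²), the 13×28.5 cube at (9, 12.5) partially overlaps it — only the 16.25 mm² overlap (of its 370.50 mm²) is removed, clipping the outline — area = 202.25 mm²; the cube at (-2.5, -4) is not intersected at this z (z outside [14.5, 20.5]); Taking the first minus the rest: none of the subtracted shapes is present at this height, so the result so far is unchanged — area = 202.25 mm². At z = 14.8: the cube (footprint 11.5×19) is included at this height (area 218.50 mm²); the cube at (9, 12.5) is absent (z outside [-2, 9]); Taking the first minus the rest: none of the subtracted shapes is present at this height, so the 11.5×19 cube is unchanged — area = 218.50 mm²; the 11×27 cube at (-2.5, -4) contributes its full rectangle (area 297.00 mm²); Subtracting the remaining from the first: starting from that combined region (218.50 mm²), the 11×27 cube at (-2.5, -4) partially overlaps it — only the 161.50 mm² overlap (of its 297.00 mm²) is removed, clipping the outline — area = 57.00 mm². Checking containment: at z = 14.8 the cross-section extends beyond the z = 8.9 cross-section by about 16.25 mm².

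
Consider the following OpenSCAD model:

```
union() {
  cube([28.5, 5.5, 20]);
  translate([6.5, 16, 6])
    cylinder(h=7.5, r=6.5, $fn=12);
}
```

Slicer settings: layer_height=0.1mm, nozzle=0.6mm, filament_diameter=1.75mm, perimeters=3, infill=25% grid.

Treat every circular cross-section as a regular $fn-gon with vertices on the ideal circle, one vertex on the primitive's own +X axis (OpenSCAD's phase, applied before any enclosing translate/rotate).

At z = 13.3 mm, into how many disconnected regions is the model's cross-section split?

2

At z = 13.3 mm: the cube is present — its section is the full 28.5×5.5 rectangle; the r=6.5 cylinder at (6.5, 16) gives a regular 12-gon of circumradius 6.5 (constant along its height); Merging all regions: the 2 present regions are separate (no shared area or edge), so areas and boundary lengths simply add and each stays a separate island — 2 connected regions. The result has 2 disconnected regions.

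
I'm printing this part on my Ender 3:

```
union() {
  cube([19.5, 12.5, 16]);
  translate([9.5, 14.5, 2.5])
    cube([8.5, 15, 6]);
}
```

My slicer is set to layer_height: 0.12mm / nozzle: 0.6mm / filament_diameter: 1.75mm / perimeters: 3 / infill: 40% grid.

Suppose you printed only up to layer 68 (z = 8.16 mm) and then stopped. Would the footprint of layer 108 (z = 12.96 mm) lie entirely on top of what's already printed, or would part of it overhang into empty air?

Compare the two slices. At z = 8.16: the cube is present — its section is the full 19.5×12.5 rectangle (area 243.75 mm²); the cube at (9.5, 14.5) is present — its section is the full 8.5×15 rectangle (area 127.50 mm²); Merging all regions: the 2 present regions are separate (no shared area or edge), so areas and boundary lengths simply add and each stays a separate island — area = 371.25 mm². At z = 12.96: the cube (footprint 19.5×12.5) is included at this height (area 243.75 mm²); the cube at (9.5, 14.5) is absent (z outside [2.5, 8.5]); Taking the union: only the 19.5×12.5 cube is present, so the union is just that shape — area = 243.75 mm². Checking containment: the cross-section at z = 12.96 is a subset of the cross-section at z = 8.16.

entirely on top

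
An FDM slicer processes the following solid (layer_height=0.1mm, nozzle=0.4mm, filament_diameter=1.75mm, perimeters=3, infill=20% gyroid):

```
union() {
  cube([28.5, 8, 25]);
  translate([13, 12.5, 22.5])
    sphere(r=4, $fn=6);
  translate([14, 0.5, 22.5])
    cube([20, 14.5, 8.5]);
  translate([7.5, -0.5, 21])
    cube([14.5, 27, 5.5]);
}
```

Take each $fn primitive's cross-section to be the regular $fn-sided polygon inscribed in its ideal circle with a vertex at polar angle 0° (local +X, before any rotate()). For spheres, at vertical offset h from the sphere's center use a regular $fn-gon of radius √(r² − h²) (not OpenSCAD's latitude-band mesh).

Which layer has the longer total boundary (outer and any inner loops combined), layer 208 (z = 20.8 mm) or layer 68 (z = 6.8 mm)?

Layer 208 (z = 20.8): the 28.5×8 cube contributes its full rectangle (perimeter 73.00 mm); the sphere at (13, 12.5): section is a regular 6-gon, circumradius = √(r²−h²) = √(4²−1.7²) = 3.621 (perimeter = 2·6·3.621·sin(180°/6) = 21.72 mm); the cube at (14, 0.5) is absent (z outside [22.5, 31]); the cube at (7.5, -0.5) is not intersected at this z (z outside [21, 26.5]); Taking the union: the 2 present regions are separate (no shared area or edge), so areas and boundary lengths simply add and each stays a separate island — boundary = 94.72 mm. So its perimeter = 94.72 mm. Layer 68 (z = 6.8): the 28.5×8 cube contributes its full rectangle (perimeter 73.00 mm); the sphere at (13, 12.5) does not reach this height (|z−center|=15.700 > r=4); the cube at (14, 0.5) is not intersected at this z (z outside [22.5, 31]); the cube at (7.5, -0.5) is absent (z outside [21, 26.5]); Taking the union: only the 28.5×8 cube is present, so the union is just that shape — boundary = 73.00 mm. So its perimeter = 73.00 mm. Layer 208 is larger (94.72 vs 73.00 mm).

layer 208 (z = 20.8 mm)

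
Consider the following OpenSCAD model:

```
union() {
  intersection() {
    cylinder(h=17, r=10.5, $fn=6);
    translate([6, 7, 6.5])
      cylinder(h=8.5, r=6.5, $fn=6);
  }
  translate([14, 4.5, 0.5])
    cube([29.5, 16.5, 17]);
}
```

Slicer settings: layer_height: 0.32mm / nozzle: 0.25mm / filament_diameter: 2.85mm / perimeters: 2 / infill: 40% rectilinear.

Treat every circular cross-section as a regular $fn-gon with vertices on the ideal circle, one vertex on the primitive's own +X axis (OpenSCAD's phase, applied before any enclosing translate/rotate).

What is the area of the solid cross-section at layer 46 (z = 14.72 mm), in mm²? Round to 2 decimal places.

At z = 14.72 mm: the cylinder: section is a regular 6-gon, circumradius r=10.5 (area = (6/2)·10.500²·sin(360°/6) = 286.44 mm²); the cylinder at (6, 7): section is a regular 6-gon, circumradius r=6.5 (area = (6/2)·6.500²·sin(360°/6) = 109.77 mm²); Taking the intersection: the r=6.5 cylinder at (6, 7) partially overlaps the r=10.5 cylinder; clipping to the common part keeps 51.12 mm² — area = 51.12 mm²; the 29.5×16.5 cube at (14, 4.5) contributes its full rectangle (area 486.75 mm²); Combining (union): the 2 present regions are separate (no shared area or edge), so areas and boundary lengths simply add and each stays a separate island — area = 537.87 mm². Overall, the cross-section has 2 separate islands. Net area = 537.87 mm².

537.87 mm²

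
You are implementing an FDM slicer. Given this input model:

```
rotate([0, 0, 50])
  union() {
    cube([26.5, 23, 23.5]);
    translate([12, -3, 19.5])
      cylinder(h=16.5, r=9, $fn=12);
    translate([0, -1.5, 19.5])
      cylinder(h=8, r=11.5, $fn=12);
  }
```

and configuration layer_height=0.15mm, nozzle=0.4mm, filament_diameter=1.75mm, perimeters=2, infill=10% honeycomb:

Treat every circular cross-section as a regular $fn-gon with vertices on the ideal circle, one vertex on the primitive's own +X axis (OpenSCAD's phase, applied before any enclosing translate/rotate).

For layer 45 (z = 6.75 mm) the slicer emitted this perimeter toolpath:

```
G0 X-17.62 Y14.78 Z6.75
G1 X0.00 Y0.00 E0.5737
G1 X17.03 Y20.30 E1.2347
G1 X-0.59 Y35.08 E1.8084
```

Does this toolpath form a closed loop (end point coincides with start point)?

no

Start point (G0): (-17.62, 14.78). End point (last G1): the path does not return to the start — open.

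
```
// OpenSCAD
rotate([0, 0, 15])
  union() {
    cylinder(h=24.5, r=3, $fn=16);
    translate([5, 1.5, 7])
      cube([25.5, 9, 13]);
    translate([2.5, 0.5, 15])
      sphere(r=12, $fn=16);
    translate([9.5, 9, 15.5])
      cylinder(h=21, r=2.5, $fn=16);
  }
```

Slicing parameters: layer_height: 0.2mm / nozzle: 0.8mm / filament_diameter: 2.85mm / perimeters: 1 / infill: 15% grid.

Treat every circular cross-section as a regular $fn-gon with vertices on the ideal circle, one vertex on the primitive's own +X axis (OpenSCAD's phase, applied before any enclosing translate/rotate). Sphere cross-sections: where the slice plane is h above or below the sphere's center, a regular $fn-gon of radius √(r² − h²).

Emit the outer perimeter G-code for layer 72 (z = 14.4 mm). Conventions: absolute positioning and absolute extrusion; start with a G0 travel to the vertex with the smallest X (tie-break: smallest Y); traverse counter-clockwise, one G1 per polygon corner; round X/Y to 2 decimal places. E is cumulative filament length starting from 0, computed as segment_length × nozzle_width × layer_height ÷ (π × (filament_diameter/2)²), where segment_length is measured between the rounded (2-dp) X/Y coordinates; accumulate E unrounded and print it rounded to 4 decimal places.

At z = 14.4 mm: the cylinder: section is a regular 16-gon, circumradius r=3; the cube at (5, 1.5) (footprint 25.5×9) is included at this height; the r=12 sphere at (2.5, 0.5) contributes a regular 16-gon of circumradius √(12²−0.6²) = 11.985; the cylinder at (9.5, 9) does not reach this height (z outside [15.5, 36.5]); Combining (union): the regions partially overlap (shared area 95.23 mm²), so overlapping operands fuse into one piece — 1 connected region; (whole slice rotated 15° about Z — lengths, areas and connectivity unchanged). The outline is a single polygon with 18 vertices. Extrusion per mm of travel: 0.8 × 0.2 / (π × 1.425²) = 0.025081. Accumulating E over each segment gives final E = 2.7782.

G0 X-9.60 Y2.69 Z14.40
G1 X-9.29 Y-1.97 E0.1171
G1 X-7.22 Y-6.17 E0.2346
G1 X-3.71 Y-9.25 E0.3517
G1 X0.72 Y-10.75 E0.4690
G1 X5.39 Y-10.45 E0.5864
G1 X9.58 Y-8.38 E0.7036
G1 X12.66 Y-4.86 E0.8209
G1 X14.17 Y-0.43 E0.9383
G1 X13.86 Y4.23 E1.0554
G1 X13.41 Y5.15 E1.0811
G1 X29.07 Y9.34 E1.4877
G1 X26.74 Y18.04 E1.7136
G1 X5.68 Y12.39 E2.2604
G1 X3.85 Y13.01 E2.3089
G1 X-0.82 Y12.71 E2.4263
G1 X-5.01 Y10.64 E2.5435
G1 X-8.09 Y7.12 E2.6608
G1 X-9.60 Y2.69 E2.7782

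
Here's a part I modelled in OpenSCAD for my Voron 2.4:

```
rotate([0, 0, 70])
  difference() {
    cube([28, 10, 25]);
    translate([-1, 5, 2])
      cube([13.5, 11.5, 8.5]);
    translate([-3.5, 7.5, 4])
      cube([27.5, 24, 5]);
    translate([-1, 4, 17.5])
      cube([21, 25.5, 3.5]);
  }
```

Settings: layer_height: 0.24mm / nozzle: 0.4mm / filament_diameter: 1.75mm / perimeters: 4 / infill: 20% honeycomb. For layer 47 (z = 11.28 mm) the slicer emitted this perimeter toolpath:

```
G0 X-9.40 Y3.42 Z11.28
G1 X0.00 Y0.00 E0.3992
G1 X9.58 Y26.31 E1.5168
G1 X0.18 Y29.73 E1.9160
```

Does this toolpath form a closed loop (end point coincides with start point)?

Start point (G0): (-9.40, 3.42). End point (last G1): the path does not return to the start — open.

no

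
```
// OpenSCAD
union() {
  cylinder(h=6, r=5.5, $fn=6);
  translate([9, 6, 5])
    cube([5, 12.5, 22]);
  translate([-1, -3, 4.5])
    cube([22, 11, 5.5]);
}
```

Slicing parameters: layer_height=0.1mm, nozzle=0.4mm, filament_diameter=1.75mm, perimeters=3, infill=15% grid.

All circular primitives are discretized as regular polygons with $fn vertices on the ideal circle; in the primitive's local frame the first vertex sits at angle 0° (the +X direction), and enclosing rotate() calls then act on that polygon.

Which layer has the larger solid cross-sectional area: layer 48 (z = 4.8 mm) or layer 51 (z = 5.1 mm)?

Layer 48 (z = 4.8): the cylinder: section is a regular 6-gon, circumradius r=5.5 (area = (6/2)·5.500²·sin(360°/6) = 78.59 mm²); the cube at (9, 6) is absent (z outside [5, 27]); the 22×11 cube at (-1, -3) contributes its full rectangle (area 242.00 mm²); Combining (union): the regions partially overlap — summed areas 320.59 mm² minus the doubly-counted overlap 41.31 mm² gives 279.28 mm² — area = 279.28 mm². So its area = 279.28 mm². Layer 51 (z = 5.1): the cylinder: section is a regular 6-gon, circumradius r=5.5 (area = (6/2)·5.500²·sin(360°/6) = 78.59 mm²); the 5×12.5 cube at (9, 6) contributes its full rectangle (area 62.50 mm²); the 22×11 cube at (-1, -3) contributes its full rectangle (area 242.00 mm²); Merging all regions: the regions partially overlap — summed areas 383.09 mm² minus the doubly-counted overlap 51.31 mm² gives 331.78 mm² — area = 331.78 mm². So its area = 331.78 mm². Layer 51 is larger (331.78 vs 279.28 mm²).

layer 51 (z = 5.1 mm)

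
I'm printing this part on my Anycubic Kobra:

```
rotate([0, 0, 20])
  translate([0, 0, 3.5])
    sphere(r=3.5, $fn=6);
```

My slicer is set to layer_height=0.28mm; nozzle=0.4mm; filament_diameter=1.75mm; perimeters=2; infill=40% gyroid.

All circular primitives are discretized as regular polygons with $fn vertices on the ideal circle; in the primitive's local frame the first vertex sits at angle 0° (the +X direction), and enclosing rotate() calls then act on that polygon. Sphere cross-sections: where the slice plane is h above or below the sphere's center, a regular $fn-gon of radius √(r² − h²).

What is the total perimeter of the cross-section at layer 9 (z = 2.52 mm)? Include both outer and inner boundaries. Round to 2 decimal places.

At z = 2.52 mm: the r=3.5 sphere contributes a regular 6-gon of circumradius √(3.5²−0.98²) = 3.360 (perimeter = 2·6·3.360·sin(180°/6) = 20.16 mm); (rotated 20° about Z; rotation is an isometry so areas/perimeters/island counts are preserved). Overall, the cross-section is a single solid region. Total boundary length (outer) = 20.16 mm.

20.16 mm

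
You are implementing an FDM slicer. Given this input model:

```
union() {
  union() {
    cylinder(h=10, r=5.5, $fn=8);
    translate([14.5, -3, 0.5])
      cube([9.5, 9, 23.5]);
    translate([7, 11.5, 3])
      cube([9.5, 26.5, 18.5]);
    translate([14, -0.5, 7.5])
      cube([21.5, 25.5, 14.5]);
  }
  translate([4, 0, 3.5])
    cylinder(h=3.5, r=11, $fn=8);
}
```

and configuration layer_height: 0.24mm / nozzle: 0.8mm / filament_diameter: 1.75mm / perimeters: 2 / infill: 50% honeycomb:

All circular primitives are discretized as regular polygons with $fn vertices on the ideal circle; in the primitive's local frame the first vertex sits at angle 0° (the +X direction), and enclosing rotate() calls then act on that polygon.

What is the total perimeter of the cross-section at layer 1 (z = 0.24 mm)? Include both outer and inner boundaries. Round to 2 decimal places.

At z = 0.24 mm: the cylinder: section is a regular 8-gon, circumradius r=5.5 (perimeter = 2·8·5.500·sin(180°/8) = 33.68 mm); the cube at (14.5, -3) does not reach this height (z outside [0.5, 24]); the cube at (7, 11.5) does not reach this height (z outside [3, 21.5]); the cube at (14, -0.5) is not intersected at this z (z outside [7.5, 22]); Taking the union: only the r=5.5 cylinder is present, so the union is just that shape — boundary = 33.68 mm; the cylinder at (4, 0) is absent (z outside [3.5, 7]); Combining (union): only that combined region is present, so the union is just that shape — boundary = 33.68 mm. Overall, the cross-section is a single solid region. Total boundary length (outer) = 33.68 mm.

33.68 mm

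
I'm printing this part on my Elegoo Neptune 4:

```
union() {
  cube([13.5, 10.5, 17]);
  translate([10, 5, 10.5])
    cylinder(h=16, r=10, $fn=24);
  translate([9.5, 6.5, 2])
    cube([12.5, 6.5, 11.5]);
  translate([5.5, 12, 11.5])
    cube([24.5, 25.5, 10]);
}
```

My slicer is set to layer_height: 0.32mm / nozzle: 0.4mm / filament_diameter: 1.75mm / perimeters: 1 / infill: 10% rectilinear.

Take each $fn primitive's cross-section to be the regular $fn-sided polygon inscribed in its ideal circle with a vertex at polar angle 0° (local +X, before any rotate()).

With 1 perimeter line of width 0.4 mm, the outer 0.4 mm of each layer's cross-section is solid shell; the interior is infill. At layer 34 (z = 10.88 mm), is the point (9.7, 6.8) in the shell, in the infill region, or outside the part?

infill

At z = 10.88 mm: the cube (footprint 13.5×10.5) is included at this height; the r=10 cylinder at (10, 5) gives a regular 24-gon of circumradius 10 (constant along its height); the cube at (9.5, 6.5) (footprint 12.5×6.5) is included at this height; the cube at (5.5, 12) is not intersected at this z (z outside [11.5, 21.5]); Merging all regions: the regions partially overlap (shared area 194.28 mm²), so overlapping operands fuse into one piece — 1 connected region. Overall, the cross-section is a single solid region. The nearest boundary edge runs (7.41, 14.66)→(10.00, 15.00); distance from the point to it = 8.09 mm. The point is inside the cross-section and 8.09 mm from the nearest boundary — more than the 0.4 mm shell width (1 × 0.4), so it's in the infill interior.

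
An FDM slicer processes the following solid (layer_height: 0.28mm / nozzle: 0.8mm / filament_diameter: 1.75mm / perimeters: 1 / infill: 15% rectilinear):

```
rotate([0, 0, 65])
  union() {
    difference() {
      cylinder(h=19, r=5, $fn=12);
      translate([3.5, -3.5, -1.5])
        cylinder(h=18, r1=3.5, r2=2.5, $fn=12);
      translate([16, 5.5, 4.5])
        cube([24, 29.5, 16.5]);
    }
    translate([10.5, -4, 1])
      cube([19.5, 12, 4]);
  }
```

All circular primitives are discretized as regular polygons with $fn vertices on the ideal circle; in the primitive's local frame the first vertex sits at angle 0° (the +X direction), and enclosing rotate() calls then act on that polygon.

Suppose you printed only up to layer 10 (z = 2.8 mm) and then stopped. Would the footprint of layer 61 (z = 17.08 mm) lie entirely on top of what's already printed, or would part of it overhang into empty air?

Compare the two slices. At z = 2.8: the cylinder: section is a regular 12-gon, circumradius r=5 (area = (12/2)·5.000²·sin(360°/12) = 75.00 mm²); the cone at (3.5, -3.5) (r1=3.5→r2=2.5) has section circumradius 3.261 here — a regular 12-gon (area = (12/2)·3.261²·sin(360°/12) = 31.90 mm²); the cube at (16, 5.5) is not intersected at this z (z outside [4.5, 21]); After the difference (first − rest): starting from the r=5 cylinder (75.00 mm²), the cone at (3.5, -3.5) partially overlaps it — only the 13.26 mm² overlap (of its 31.90 mm²) is removed, clipping the outline — area = 61.74 mm²; the cube at (10.5, -4) is present — its section is the full 19.5×12 rectangle (area 234.00 mm²); Combining (union): the 2 present regions are separate (no shared area or edge), so areas and boundary lengths simply add and each stays a separate island — area = 295.74 mm²; (rotated 65° about Z; rotation is an isometry so areas/perimeters/island counts are preserved). At z = 17.08: the r=5 cylinder gives a regular 12-gon of circumradius 5 (constant along its height) (area = (12/2)·5.000²·sin(360°/12) = 75.00 mm²); the cone at (3.5, -3.5) is not intersected at this z (z outside [-1.5, 16.5]); the 24×29.5 cube at (16, 5.5) contributes its full rectangle (area 708.00 mm²); Taking the first minus the rest: starting from the r=5 cylinder (75.00 mm²), the 24×29.5 cube at (16, 5.5) misses the remaining region (no effect) — area = 75.00 mm²; the cube at (10.5, -4) does not reach this height (z outside [1, 5]); Taking the union: only the result so far is present, so the union is just that shape — area = 75.00 mm²; (rotated 65° about Z; rotation is an isometry so areas/perimeters/island counts are preserved). Checking containment: at z = 17.08 the cross-section extends beyond the z = 2.8 cross-section by about 13.26 mm².

part overhangs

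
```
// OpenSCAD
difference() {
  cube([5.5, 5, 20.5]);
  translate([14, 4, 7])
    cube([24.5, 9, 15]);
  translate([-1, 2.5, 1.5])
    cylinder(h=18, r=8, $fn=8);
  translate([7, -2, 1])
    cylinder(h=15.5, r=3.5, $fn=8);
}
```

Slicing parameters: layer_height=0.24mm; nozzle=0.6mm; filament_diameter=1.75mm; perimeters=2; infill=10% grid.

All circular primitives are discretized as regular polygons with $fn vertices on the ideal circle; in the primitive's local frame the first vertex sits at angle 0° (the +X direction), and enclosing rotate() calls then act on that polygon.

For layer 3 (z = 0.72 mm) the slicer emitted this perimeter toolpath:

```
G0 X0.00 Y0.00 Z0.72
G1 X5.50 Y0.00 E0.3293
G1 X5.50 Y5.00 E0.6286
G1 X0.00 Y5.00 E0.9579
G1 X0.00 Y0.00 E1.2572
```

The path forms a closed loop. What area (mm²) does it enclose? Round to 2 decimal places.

27.50 mm²

Apply the shoelace formula to the sequence of (X, Y) vertices; enclosed area = 27.50 mm².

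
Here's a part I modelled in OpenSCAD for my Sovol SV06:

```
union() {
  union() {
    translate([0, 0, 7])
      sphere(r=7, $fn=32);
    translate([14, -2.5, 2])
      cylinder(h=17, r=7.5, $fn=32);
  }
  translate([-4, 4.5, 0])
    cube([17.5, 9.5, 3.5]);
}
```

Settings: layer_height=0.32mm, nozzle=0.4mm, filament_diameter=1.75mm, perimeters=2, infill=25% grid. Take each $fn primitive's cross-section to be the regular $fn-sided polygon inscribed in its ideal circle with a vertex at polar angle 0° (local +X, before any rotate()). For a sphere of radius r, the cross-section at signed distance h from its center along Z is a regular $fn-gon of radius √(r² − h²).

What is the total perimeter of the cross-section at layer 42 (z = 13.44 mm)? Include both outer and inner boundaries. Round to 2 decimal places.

64.26 mm

At z = 13.44 mm: the r=7 sphere slices to a regular 32-gon of circumradius 2.743 (√(r²−h²) with h=6.44 from center) (perimeter = 2·32·2.743·sin(180°/32) = 17.21 mm); the r=7.5 cylinder at (14, -2.5) gives a regular 32-gon of circumradius 7.5 (constant along its height) (perimeter = 2·32·7.500·sin(180°/32) = 47.05 mm); Combining (union): the 2 present regions are separate (no shared area or edge), so areas and boundary lengths simply add and each stays a separate island — boundary = 64.26 mm; the cube at (-4, 4.5) is absent (z outside [0, 3.5]); Taking the union: only the result so far is present, so the union is just that shape — boundary = 64.26 mm. Overall, the cross-section has 2 separate islands. Total boundary length (outer) = 64.26 mm.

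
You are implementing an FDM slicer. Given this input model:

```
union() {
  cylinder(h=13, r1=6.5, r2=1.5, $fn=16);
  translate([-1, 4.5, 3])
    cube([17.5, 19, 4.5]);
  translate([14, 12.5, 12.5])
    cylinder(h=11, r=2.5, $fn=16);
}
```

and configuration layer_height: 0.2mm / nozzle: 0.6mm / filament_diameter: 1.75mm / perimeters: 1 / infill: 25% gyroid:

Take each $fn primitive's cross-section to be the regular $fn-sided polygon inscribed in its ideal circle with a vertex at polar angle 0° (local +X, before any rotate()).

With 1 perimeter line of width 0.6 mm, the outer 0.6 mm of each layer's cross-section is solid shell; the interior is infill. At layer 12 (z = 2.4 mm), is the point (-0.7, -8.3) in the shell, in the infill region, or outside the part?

outside

At z = 2.4 mm: the cone: at t=0.185 of its height the radius interpolates to r₁+(r₂−r₁)t = 5.577, giving a regular 16-gon of that circumradius; the cube at (-1, 4.5) does not reach this height (z outside [3, 7.5]); the cylinder at (14, 12.5) does not reach this height (z outside [12.5, 23.5]); Combining (union): only the cone is present, so the union is just that shape — 1 connected region. Overall, the cross-section is a single solid region. The nearest boundary edge runs (-2.13, -5.15)→(-0.00, -5.58); distance from the point to it = 2.81 mm. The point is not inside any of the regions above, so it lies outside the cross-section (2.81 mm from the nearest boundary).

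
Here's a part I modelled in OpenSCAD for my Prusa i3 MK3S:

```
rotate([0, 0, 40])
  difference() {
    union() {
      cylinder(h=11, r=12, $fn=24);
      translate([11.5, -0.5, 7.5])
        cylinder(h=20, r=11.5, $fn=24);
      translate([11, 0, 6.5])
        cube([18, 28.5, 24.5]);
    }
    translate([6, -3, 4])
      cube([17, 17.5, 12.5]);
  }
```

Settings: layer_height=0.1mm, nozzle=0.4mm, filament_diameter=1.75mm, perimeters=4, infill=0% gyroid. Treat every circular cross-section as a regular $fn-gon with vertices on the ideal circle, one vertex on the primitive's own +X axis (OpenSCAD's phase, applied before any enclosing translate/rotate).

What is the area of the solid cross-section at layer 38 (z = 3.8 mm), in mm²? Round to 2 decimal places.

At z = 3.8 mm: the r=12 cylinder gives a regular 24-gon of circumradius 12 (constant along its height) (area = (24/2)·12.000²·sin(360°/24) = 447.24 mm²); the cylinder at (11.5, -0.5) is absent (z outside [7.5, 27.5]); the cube at (11, 0) is absent (z outside [6.5, 31]); Merging all regions: only the r=12 cylinder is present, so the union is just that shape — area = 447.24 mm²; the cube at (6, -3) is absent (z outside [4, 16.5]); Subtracting the remaining from the first: none of the subtracted shapes is present at this height, so the result so far is unchanged — area = 447.24 mm²; (whole slice rotated 40° about Z — lengths, areas and connectivity unchanged). Overall, the cross-section is a single solid region. Net area = 447.24 mm².

447.24 mm²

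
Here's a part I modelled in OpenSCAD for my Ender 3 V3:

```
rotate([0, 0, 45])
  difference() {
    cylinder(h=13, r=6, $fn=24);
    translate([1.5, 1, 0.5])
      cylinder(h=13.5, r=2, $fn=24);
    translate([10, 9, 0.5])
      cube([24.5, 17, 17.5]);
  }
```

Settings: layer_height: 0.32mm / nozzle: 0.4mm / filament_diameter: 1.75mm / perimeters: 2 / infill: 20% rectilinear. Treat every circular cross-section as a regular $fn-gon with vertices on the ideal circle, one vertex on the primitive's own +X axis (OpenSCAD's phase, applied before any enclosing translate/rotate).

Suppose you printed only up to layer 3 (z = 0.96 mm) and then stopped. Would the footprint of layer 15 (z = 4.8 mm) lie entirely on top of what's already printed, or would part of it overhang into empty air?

Compare the two slices. At z = 0.96: the r=6 cylinder gives a regular 24-gon of circumradius 6 (constant along its height) (area = (24/2)·6.000²·sin(360°/24) = 111.81 mm²); the r=2 cylinder at (1.5, 1) gives a regular 24-gon of circumradius 2 (constant along its height) (area = (24/2)·2.000²·sin(360°/24) = 12.42 mm²); the cube at (10, 9) is present — its section is the full 24.5×17 rectangle (area 416.50 mm²); Subtracting the remaining from the first: starting from the r=6 cylinder (111.81 mm²), the r=2 cylinder at (1.5, 1) lies wholly inside it (removes its full 12.42 mm² and its 12.53 mm outline becomes a hole wall); the 24.5×17 cube at (10, 9) misses the remaining region (no effect) — area = 99.39 mm²; (rotated 45° about Z; rotation is an isometry so areas/perimeters/island counts are preserved). At z = 4.8: the cylinder: section is a regular 24-gon, circumradius r=6 (area = (24/2)·6.000²·sin(360°/24) = 111.81 mm²); the r=2 cylinder at (1.5, 1) contributes a regular 24-gon of circumradius 2 (area = (24/2)·2.000²·sin(360°/24) = 12.42 mm²); the 24.5×17 cube at (10, 9) contributes its full rectangle (area 416.50 mm²); Subtracting the remaining from the first: starting from the r=6 cylinder (111.81 mm²), the r=2 cylinder at (1.5, 1) lies wholly inside it (removes its full 12.42 mm² and its 12.53 mm outline becomes a hole wall); the 24.5×17 cube at (10, 9) misses the remaining region (no effect) — area = 99.39 mm²; (whole slice rotated 45° about Z — lengths, areas and connectivity unchanged). Checking containment: the cross-section at z = 4.8 is a subset of the cross-section at z = 0.96.

entirely on top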